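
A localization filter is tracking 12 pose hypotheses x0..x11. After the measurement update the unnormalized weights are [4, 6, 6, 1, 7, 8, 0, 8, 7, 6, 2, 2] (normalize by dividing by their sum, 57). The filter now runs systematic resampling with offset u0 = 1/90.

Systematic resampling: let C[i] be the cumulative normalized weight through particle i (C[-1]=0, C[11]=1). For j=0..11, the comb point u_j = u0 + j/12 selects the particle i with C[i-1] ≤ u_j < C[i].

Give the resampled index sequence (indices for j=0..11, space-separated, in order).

0 1 2 2 4 5 5 7 7 8 9 9

C = [4/57, 10/57, 16/57, 17/57, 8/19, 32/57, 32/57, 40/57, 47/57, 53/57, 55/57, 1]
j=0: u_0=1/90 ∈ [0, 4/57) → index 0
j=1: u_1=17/180 ∈ [4/57, 10/57) → index 1
j=2: u_2=8/45 ∈ [10/57, 16/57) → index 2
j=3: u_3=47/180 ∈ [10/57, 16/57) → index 2
j=4: u_4=31/90 ∈ [17/57, 8/19) → index 4
j=5: u_5=77/180 ∈ [8/19, 32/57) → index 5
j=6: u_6=23/45 ∈ [8/19, 32/57) → index 5
j=7: u_7=107/180 ∈ [32/57, 40/57) → index 7
j=8: u_8=61/90 ∈ [32/57, 40/57) → index 7
j=9: u_9=137/180 ∈ [40/57, 47/57) → index 8
j=10: u_10=38/45 ∈ [47/57, 53/57) → index 9
j=11: u_11=167/180 ∈ [47/57, 53/57) → index 9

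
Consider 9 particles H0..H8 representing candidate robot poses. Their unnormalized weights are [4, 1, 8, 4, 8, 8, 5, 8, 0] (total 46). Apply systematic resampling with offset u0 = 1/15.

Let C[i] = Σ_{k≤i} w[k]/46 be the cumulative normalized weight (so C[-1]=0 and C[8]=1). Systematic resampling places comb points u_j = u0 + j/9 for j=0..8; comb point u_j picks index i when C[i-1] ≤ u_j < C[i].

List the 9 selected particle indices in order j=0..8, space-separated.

0 2 3 4 4 5 6 7 7

C = [2/23, 5/46, 13/46, 17/46, 25/46, 33/46, 19/23, 1, 1]
j=0: u_0=1/15 ∈ [0, 2/23) → index 0
j=1: u_1=8/45 ∈ [5/46, 13/46) → index 2
j=2: u_2=13/45 ∈ [13/46, 17/46) → index 3
j=3: u_3=2/5 ∈ [17/46, 25/46) → index 4
j=4: u_4=23/45 ∈ [17/46, 25/46) → index 4
j=5: u_5=28/45 ∈ [25/46, 33/46) → index 5
j=6: u_6=11/15 ∈ [33/46, 19/23) → index 6
j=7: u_7=38/45 ∈ [19/23, 1) → index 7
j=8: u_8=43/45 ∈ [19/23, 1) → index 7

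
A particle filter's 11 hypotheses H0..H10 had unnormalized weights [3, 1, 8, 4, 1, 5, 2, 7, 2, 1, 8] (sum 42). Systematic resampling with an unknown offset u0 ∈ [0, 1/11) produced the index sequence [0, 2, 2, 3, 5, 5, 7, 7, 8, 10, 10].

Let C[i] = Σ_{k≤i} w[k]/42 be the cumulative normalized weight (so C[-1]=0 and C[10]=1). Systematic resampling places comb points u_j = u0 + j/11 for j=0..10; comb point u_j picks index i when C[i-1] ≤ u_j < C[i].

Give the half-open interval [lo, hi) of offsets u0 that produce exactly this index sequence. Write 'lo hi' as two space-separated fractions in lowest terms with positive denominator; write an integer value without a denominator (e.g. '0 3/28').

19/462 9/154

C = [1/14, 2/21, 2/7, 8/21, 17/42, 11/21, 4/7, 31/42, 11/14, 17/21, 1]
j=0 picked index 0: u0 ∈ [0, 1/14)
j=1 picked index 2: u0 ∈ [1/231, 15/77)
j=2 picked index 2: u0 ∈ [-20/231, 8/77)
j=3 picked index 3: u0 ∈ [1/77, 25/231)
j=4 picked index 5: u0 ∈ [19/462, 37/231)
j=5 picked index 5: u0 ∈ [-23/462, 16/231)
j=6 picked index 7: u0 ∈ [2/77, 89/462)
j=7 picked index 7: u0 ∈ [-5/77, 47/462)
j=8 picked index 8: u0 ∈ [5/462, 9/154)
j=9 picked index 10: u0 ∈ [-2/231, 2/11)
j=10 picked index 10: u0 ∈ [-23/231, 1/11)
intersection: [19/462, 9/154)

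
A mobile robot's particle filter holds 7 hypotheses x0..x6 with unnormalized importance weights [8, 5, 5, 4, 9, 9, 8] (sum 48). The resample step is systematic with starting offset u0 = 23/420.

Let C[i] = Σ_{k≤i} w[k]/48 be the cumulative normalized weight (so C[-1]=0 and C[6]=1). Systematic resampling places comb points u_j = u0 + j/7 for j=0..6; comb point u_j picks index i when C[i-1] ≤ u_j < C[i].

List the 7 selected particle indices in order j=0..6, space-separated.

0 1 2 4 4 5 6

C = [1/6, 13/48, 3/8, 11/24, 31/48, 5/6, 1]
j=0: u_0=23/420 ∈ [0, 1/6) → index 0
j=1: u_1=83/420 ∈ [1/6, 13/48) → index 1
j=2: u_2=143/420 ∈ [13/48, 3/8) → index 2
j=3: u_3=29/60 ∈ [11/24, 31/48) → index 4
j=4: u_4=263/420 ∈ [11/24, 31/48) → index 4
j=5: u_5=323/420 ∈ [31/48, 5/6) → index 5
j=6: u_6=383/420 ∈ [5/6, 1) → index 6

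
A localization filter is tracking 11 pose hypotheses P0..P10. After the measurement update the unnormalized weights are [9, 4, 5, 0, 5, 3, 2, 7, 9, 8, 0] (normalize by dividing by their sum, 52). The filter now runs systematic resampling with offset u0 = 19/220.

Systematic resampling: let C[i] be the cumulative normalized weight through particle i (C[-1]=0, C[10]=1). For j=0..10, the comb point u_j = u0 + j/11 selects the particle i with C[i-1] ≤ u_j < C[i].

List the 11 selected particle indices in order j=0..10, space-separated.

C = [9/52, 1/4, 9/26, 9/26, 23/52, 1/2, 7/13, 35/52, 11/13, 1, 1]
j=0: u_0=19/220 ∈ [0, 9/52) → index 0
j=1: u_1=39/220 ∈ [9/52, 1/4) → index 1
j=2: u_2=59/220 ∈ [1/4, 9/26) → index 2
j=3: u_3=79/220 ∈ [9/26, 23/52) → index 4
j=4: u_4=9/20 ∈ [23/52, 1/2) → index 5
j=5: u_5=119/220 ∈ [7/13, 35/52) → index 7
j=6: u_6=139/220 ∈ [7/13, 35/52) → index 7
j=7: u_7=159/220 ∈ [35/52, 11/13) → index 8
j=8: u_8=179/220 ∈ [35/52, 11/13) → index 8
j=9: u_9=199/220 ∈ [11/13, 1) → index 9
j=10: u_10=219/220 ∈ [11/13, 1) → index 9

0 1 2 4 5 7 7 8 8 9 9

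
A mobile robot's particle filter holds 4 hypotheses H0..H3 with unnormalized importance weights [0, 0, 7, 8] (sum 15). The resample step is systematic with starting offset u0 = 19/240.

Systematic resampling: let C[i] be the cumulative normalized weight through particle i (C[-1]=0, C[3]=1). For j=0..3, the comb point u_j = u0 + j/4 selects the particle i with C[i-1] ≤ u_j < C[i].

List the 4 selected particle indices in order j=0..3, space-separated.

C = [0, 0, 7/15, 1]
j=0: u_0=19/240 ∈ [0, 7/15) → index 2
j=1: u_1=79/240 ∈ [0, 7/15) → index 2
j=2: u_2=139/240 ∈ [7/15, 1) → index 3
j=3: u_3=199/240 ∈ [7/15, 1) → index 3

2 2 3 3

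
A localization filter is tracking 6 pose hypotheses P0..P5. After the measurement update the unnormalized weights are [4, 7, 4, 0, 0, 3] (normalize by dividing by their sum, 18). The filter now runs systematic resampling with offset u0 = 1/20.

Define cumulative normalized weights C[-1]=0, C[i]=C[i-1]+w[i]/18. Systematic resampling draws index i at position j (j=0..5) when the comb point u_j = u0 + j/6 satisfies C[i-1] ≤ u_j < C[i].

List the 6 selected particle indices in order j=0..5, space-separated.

C = [2/9, 11/18, 5/6, 5/6, 5/6, 1]
j=0: u_0=1/20 ∈ [0, 2/9) → index 0
j=1: u_1=13/60 ∈ [0, 2/9) → index 0
j=2: u_2=23/60 ∈ [2/9, 11/18) → index 1
j=3: u_3=11/20 ∈ [2/9, 11/18) → index 1
j=4: u_4=43/60 ∈ [11/18, 5/6) → index 2
j=5: u_5=53/60 ∈ [5/6, 1) → index 5

0 0 1 1 2 5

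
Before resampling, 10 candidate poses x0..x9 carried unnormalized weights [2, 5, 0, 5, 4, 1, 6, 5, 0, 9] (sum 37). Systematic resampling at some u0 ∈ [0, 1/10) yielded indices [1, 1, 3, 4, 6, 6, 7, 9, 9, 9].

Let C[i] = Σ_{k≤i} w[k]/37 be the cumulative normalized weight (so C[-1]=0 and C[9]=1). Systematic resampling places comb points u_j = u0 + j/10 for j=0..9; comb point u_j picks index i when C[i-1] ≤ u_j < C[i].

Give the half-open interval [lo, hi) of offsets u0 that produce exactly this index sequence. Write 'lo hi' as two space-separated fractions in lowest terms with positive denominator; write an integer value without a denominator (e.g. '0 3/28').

C = [2/37, 7/37, 7/37, 12/37, 16/37, 17/37, 23/37, 28/37, 28/37, 1]
j=0 picked index 1: u0 ∈ [2/37, 7/37)
j=1 picked index 1: u0 ∈ [-17/370, 33/370)
j=2 picked index 3: u0 ∈ [-2/185, 23/185)
j=3 picked index 4: u0 ∈ [9/370, 49/370)
j=4 picked index 6: u0 ∈ [11/185, 41/185)
j=5 picked index 6: u0 ∈ [-3/74, 9/74)
j=6 picked index 7: u0 ∈ [4/185, 29/185)
j=7 picked index 9: u0 ∈ [21/370, 3/10)
j=8 picked index 9: u0 ∈ [-8/185, 1/5)
j=9 picked index 9: u0 ∈ [-53/370, 1/10)
intersection: [11/185, 33/370)

11/185 33/370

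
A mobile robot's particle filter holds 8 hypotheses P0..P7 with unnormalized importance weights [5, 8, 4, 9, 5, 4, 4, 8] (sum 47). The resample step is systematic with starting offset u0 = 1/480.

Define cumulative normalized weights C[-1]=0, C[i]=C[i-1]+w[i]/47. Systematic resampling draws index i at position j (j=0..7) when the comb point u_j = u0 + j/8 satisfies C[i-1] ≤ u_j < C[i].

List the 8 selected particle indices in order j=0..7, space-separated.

0 1 1 3 3 4 6 7

C = [5/47, 13/47, 17/47, 26/47, 31/47, 35/47, 39/47, 1]
j=0: u_0=1/480 ∈ [0, 5/47) → index 0
j=1: u_1=61/480 ∈ [5/47, 13/47) → index 1
j=2: u_2=121/480 ∈ [5/47, 13/47) → index 1
j=3: u_3=181/480 ∈ [17/47, 26/47) → index 3
j=4: u_4=241/480 ∈ [17/47, 26/47) → index 3
j=5: u_5=301/480 ∈ [26/47, 31/47) → index 4
j=6: u_6=361/480 ∈ [35/47, 39/47) → index 6
j=7: u_7=421/480 ∈ [39/47, 1) → index 7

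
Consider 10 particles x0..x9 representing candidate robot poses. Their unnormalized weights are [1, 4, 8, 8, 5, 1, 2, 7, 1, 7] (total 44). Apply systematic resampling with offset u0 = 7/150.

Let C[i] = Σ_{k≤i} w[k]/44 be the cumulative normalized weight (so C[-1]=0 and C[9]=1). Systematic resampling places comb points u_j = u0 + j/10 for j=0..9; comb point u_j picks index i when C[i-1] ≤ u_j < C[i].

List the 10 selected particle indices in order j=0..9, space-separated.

1 2 2 3 3 4 6 7 9 9

C = [1/44, 5/44, 13/44, 21/44, 13/22, 27/44, 29/44, 9/11, 37/44, 1]
j=0: u_0=7/150 ∈ [1/44, 5/44) → index 1
j=1: u_1=11/75 ∈ [5/44, 13/44) → index 2
j=2: u_2=37/150 ∈ [5/44, 13/44) → index 2
j=3: u_3=26/75 ∈ [13/44, 21/44) → index 3
j=4: u_4=67/150 ∈ [13/44, 21/44) → index 3
j=5: u_5=41/75 ∈ [21/44, 13/22) → index 4
j=6: u_6=97/150 ∈ [27/44, 29/44) → index 6
j=7: u_7=56/75 ∈ [29/44, 9/11) → index 7
j=8: u_8=127/150 ∈ [37/44, 1) → index 9
j=9: u_9=71/75 ∈ [37/44, 1) → index 9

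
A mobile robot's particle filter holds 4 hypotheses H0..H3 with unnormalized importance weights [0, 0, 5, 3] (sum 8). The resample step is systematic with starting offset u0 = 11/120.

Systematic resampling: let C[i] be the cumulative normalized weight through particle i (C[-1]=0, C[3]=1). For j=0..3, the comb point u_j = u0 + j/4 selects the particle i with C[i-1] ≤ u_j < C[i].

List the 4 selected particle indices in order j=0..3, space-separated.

C = [0, 0, 5/8, 1]
j=0: u_0=11/120 ∈ [0, 5/8) → index 2
j=1: u_1=41/120 ∈ [0, 5/8) → index 2
j=2: u_2=71/120 ∈ [0, 5/8) → index 2
j=3: u_3=101/120 ∈ [5/8, 1) → index 3

2 2 2 3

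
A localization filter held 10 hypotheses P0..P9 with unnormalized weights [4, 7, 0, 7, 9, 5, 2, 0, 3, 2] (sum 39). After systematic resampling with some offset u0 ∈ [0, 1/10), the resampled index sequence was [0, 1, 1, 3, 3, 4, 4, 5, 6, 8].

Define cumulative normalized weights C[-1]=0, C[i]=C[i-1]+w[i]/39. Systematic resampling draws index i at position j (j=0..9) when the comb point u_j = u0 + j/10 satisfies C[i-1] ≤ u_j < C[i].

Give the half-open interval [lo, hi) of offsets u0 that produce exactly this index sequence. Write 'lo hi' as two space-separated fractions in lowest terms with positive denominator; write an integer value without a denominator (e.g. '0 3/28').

4/195 19/390

C = [4/39, 11/39, 11/39, 6/13, 9/13, 32/39, 34/39, 34/39, 37/39, 1]
j=0 picked index 0: u0 ∈ [0, 4/39)
j=1 picked index 1: u0 ∈ [1/390, 71/390)
j=2 picked index 1: u0 ∈ [-19/195, 16/195)
j=3 picked index 3: u0 ∈ [-7/390, 21/130)
j=4 picked index 3: u0 ∈ [-23/195, 4/65)
j=5 picked index 4: u0 ∈ [-1/26, 5/26)
j=6 picked index 4: u0 ∈ [-9/65, 6/65)
j=7 picked index 5: u0 ∈ [-1/130, 47/390)
j=8 picked index 6: u0 ∈ [4/195, 14/195)
j=9 picked index 8: u0 ∈ [-11/390, 19/390)
intersection: [4/195, 19/390)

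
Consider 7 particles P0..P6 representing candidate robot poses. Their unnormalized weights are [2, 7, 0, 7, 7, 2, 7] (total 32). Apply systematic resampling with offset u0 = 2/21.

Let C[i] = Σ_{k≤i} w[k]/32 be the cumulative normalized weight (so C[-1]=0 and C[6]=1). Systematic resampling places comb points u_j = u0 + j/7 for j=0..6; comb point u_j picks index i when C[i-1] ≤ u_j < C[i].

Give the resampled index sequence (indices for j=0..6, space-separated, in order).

1 1 3 4 4 6 6

C = [1/16, 9/32, 9/32, 1/2, 23/32, 25/32, 1]
j=0: u_0=2/21 ∈ [1/16, 9/32) → index 1
j=1: u_1=5/21 ∈ [1/16, 9/32) → index 1
j=2: u_2=8/21 ∈ [9/32, 1/2) → index 3
j=3: u_3=11/21 ∈ [1/2, 23/32) → index 4
j=4: u_4=2/3 ∈ [1/2, 23/32) → index 4
j=5: u_5=17/21 ∈ [25/32, 1) → index 6
j=6: u_6=20/21 ∈ [25/32, 1) → index 6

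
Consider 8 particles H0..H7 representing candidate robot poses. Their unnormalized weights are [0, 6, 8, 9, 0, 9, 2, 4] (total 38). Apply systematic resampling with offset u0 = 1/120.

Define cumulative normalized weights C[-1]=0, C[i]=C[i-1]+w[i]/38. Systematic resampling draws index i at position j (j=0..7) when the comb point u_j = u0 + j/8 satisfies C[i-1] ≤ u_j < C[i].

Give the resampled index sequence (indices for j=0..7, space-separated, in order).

C = [0, 3/19, 7/19, 23/38, 23/38, 16/19, 17/19, 1]
j=0: u_0=1/120 ∈ [0, 3/19) → index 1
j=1: u_1=2/15 ∈ [0, 3/19) → index 1
j=2: u_2=31/120 ∈ [3/19, 7/19) → index 2
j=3: u_3=23/60 ∈ [7/19, 23/38) → index 3
j=4: u_4=61/120 ∈ [7/19, 23/38) → index 3
j=5: u_5=19/30 ∈ [23/38, 16/19) → index 5
j=6: u_6=91/120 ∈ [23/38, 16/19) → index 5
j=7: u_7=53/60 ∈ [16/19, 17/19) → index 6

1 1 2 3 3 5 5 6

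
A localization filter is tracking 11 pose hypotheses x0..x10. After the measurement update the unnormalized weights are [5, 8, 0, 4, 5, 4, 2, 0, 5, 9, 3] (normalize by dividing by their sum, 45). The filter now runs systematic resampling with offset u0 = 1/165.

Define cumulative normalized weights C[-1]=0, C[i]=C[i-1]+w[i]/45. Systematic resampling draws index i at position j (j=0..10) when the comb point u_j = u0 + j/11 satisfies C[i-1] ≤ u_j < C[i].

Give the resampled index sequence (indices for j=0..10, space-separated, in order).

0 0 1 1 3 4 5 8 9 9 9

C = [1/9, 13/45, 13/45, 17/45, 22/45, 26/45, 28/45, 28/45, 11/15, 14/15, 1]
j=0: u_0=1/165 ∈ [0, 1/9) → index 0
j=1: u_1=16/165 ∈ [0, 1/9) → index 0
j=2: u_2=31/165 ∈ [1/9, 13/45) → index 1
j=3: u_3=46/165 ∈ [1/9, 13/45) → index 1
j=4: u_4=61/165 ∈ [13/45, 17/45) → index 3
j=5: u_5=76/165 ∈ [17/45, 22/45) → index 4
j=6: u_6=91/165 ∈ [22/45, 26/45) → index 5
j=7: u_7=106/165 ∈ [28/45, 11/15) → index 8
j=8: u_8=11/15 ∈ [11/15, 14/15) → index 9
j=9: u_9=136/165 ∈ [11/15, 14/15) → index 9
j=10: u_10=151/165 ∈ [11/15, 14/15) → index 9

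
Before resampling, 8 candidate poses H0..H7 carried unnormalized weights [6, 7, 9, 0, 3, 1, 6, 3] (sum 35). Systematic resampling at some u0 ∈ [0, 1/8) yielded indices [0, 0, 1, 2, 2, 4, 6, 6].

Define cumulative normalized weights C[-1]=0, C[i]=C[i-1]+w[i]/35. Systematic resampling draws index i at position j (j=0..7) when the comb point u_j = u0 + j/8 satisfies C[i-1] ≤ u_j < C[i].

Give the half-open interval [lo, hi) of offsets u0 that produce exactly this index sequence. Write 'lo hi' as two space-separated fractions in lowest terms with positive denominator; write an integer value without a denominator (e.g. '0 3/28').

C = [6/35, 13/35, 22/35, 22/35, 5/7, 26/35, 32/35, 1]
j=0 picked index 0: u0 ∈ [0, 6/35)
j=1 picked index 0: u0 ∈ [-1/8, 13/280)
j=2 picked index 1: u0 ∈ [-11/140, 17/140)
j=3 picked index 2: u0 ∈ [-1/280, 71/280)
j=4 picked index 2: u0 ∈ [-9/70, 9/70)
j=5 picked index 4: u0 ∈ [1/280, 5/56)
j=6 picked index 6: u0 ∈ [-1/140, 23/140)
j=7 picked index 6: u0 ∈ [-37/280, 11/280)
intersection: [1/280, 11/280)

1/280 11/280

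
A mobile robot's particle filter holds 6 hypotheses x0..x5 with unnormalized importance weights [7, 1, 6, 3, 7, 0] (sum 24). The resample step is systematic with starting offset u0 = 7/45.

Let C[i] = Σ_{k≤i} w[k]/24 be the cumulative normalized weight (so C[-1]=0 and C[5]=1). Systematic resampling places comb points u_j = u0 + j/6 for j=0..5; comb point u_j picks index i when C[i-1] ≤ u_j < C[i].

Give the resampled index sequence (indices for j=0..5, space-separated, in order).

C = [7/24, 1/3, 7/12, 17/24, 1, 1]
j=0: u_0=7/45 ∈ [0, 7/24) → index 0
j=1: u_1=29/90 ∈ [7/24, 1/3) → index 1
j=2: u_2=22/45 ∈ [1/3, 7/12) → index 2
j=3: u_3=59/90 ∈ [7/12, 17/24) → index 3
j=4: u_4=37/45 ∈ [17/24, 1) → index 4
j=5: u_5=89/90 ∈ [17/24, 1) → index 4

0 1 2 3 4 4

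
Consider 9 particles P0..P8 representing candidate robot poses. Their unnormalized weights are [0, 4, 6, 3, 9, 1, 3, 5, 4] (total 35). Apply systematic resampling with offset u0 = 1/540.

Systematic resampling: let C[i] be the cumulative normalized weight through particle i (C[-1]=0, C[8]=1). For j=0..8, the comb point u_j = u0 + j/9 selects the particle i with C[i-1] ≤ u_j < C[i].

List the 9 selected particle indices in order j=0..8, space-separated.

1 1 2 3 4 4 6 7 8

C = [0, 4/35, 2/7, 13/35, 22/35, 23/35, 26/35, 31/35, 1]
j=0: u_0=1/540 ∈ [0, 4/35) → index 1
j=1: u_1=61/540 ∈ [0, 4/35) → index 1
j=2: u_2=121/540 ∈ [4/35, 2/7) → index 2
j=3: u_3=181/540 ∈ [2/7, 13/35) → index 3
j=4: u_4=241/540 ∈ [13/35, 22/35) → index 4
j=5: u_5=301/540 ∈ [13/35, 22/35) → index 4
j=6: u_6=361/540 ∈ [23/35, 26/35) → index 6
j=7: u_7=421/540 ∈ [26/35, 31/35) → index 7
j=8: u_8=481/540 ∈ [31/35, 1) → index 8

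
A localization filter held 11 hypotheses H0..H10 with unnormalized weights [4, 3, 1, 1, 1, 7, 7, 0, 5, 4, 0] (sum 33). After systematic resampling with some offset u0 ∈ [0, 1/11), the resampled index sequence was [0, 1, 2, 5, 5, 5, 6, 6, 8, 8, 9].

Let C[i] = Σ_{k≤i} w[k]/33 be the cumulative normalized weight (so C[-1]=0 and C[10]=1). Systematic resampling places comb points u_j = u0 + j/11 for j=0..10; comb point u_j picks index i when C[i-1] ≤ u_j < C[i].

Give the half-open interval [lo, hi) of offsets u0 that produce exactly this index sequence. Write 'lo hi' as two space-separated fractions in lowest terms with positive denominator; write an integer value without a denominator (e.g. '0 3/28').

C = [4/33, 7/33, 8/33, 3/11, 10/33, 17/33, 8/11, 8/11, 29/33, 1, 1]
j=0 picked index 0: u0 ∈ [0, 4/33)
j=1 picked index 1: u0 ∈ [1/33, 4/33)
j=2 picked index 2: u0 ∈ [1/33, 2/33)
j=3 picked index 5: u0 ∈ [1/33, 8/33)
j=4 picked index 5: u0 ∈ [-2/33, 5/33)
j=5 picked index 5: u0 ∈ [-5/33, 2/33)
j=6 picked index 6: u0 ∈ [-1/33, 2/11)
j=7 picked index 6: u0 ∈ [-4/33, 1/11)
j=8 picked index 8: u0 ∈ [0, 5/33)
j=9 picked index 8: u0 ∈ [-1/11, 2/33)
j=10 picked index 9: u0 ∈ [-1/33, 1/11)
intersection: [1/33, 2/33)

1/33 2/33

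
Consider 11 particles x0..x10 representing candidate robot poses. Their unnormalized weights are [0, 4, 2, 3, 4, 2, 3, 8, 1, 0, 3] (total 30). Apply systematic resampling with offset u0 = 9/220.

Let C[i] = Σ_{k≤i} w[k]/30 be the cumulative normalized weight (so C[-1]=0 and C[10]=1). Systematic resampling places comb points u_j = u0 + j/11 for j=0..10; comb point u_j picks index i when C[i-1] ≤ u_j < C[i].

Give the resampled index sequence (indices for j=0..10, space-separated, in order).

C = [0, 2/15, 1/5, 3/10, 13/30, 1/2, 3/5, 13/15, 9/10, 9/10, 1]
j=0: u_0=9/220 ∈ [0, 2/15) → index 1
j=1: u_1=29/220 ∈ [0, 2/15) → index 1
j=2: u_2=49/220 ∈ [1/5, 3/10) → index 3
j=3: u_3=69/220 ∈ [3/10, 13/30) → index 4
j=4: u_4=89/220 ∈ [3/10, 13/30) → index 4
j=5: u_5=109/220 ∈ [13/30, 1/2) → index 5
j=6: u_6=129/220 ∈ [1/2, 3/5) → index 6
j=7: u_7=149/220 ∈ [3/5, 13/15) → index 7
j=8: u_8=169/220 ∈ [3/5, 13/15) → index 7
j=9: u_9=189/220 ∈ [3/5, 13/15) → index 7
j=10: u_10=19/20 ∈ [9/10, 1) → index 10

1 1 3 4 4 5 6 7 7 7 10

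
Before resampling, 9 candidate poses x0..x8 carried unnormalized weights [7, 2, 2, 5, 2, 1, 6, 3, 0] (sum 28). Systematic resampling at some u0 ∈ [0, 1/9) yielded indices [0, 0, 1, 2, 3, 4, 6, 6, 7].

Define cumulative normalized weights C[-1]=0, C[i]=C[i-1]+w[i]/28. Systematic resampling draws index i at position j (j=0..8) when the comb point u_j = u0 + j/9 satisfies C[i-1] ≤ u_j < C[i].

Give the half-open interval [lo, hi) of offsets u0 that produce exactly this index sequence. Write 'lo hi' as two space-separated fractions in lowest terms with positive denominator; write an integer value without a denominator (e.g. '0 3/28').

C = [1/4, 9/28, 11/28, 4/7, 9/14, 19/28, 25/28, 1, 1]
j=0 picked index 0: u0 ∈ [0, 1/4)
j=1 picked index 0: u0 ∈ [-1/9, 5/36)
j=2 picked index 1: u0 ∈ [1/36, 25/252)
j=3 picked index 2: u0 ∈ [-1/84, 5/84)
j=4 picked index 3: u0 ∈ [-13/252, 8/63)
j=5 picked index 4: u0 ∈ [1/63, 11/126)
j=6 picked index 6: u0 ∈ [1/84, 19/84)
j=7 picked index 6: u0 ∈ [-25/252, 29/252)
j=8 picked index 7: u0 ∈ [1/252, 1/9)
intersection: [1/36, 5/84)

1/36 5/84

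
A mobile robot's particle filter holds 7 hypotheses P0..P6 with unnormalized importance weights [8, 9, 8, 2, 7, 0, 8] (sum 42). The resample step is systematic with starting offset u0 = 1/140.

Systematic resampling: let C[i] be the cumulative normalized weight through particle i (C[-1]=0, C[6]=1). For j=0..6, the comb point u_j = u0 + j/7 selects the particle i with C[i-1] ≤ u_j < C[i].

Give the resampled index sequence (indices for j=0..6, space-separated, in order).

0 0 1 2 2 4 6

C = [4/21, 17/42, 25/42, 9/14, 17/21, 17/21, 1]
j=0: u_0=1/140 ∈ [0, 4/21) → index 0
j=1: u_1=3/20 ∈ [0, 4/21) → index 0
j=2: u_2=41/140 ∈ [4/21, 17/42) → index 1
j=3: u_3=61/140 ∈ [17/42, 25/42) → index 2
j=4: u_4=81/140 ∈ [17/42, 25/42) → index 2
j=5: u_5=101/140 ∈ [9/14, 17/21) → index 4
j=6: u_6=121/140 ∈ [17/21, 1) → index 6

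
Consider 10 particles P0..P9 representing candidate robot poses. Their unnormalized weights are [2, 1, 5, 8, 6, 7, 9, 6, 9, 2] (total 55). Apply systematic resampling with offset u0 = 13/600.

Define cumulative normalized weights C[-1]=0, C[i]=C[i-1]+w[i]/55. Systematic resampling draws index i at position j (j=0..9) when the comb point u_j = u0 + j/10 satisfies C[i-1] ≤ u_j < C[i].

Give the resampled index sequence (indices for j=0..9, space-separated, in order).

0 2 3 4 5 5 6 7 8 8

C = [2/55, 3/55, 8/55, 16/55, 2/5, 29/55, 38/55, 4/5, 53/55, 1]
j=0: u_0=13/600 ∈ [0, 2/55) → index 0
j=1: u_1=73/600 ∈ [3/55, 8/55) → index 2
j=2: u_2=133/600 ∈ [8/55, 16/55) → index 3
j=3: u_3=193/600 ∈ [16/55, 2/5) → index 4
j=4: u_4=253/600 ∈ [2/5, 29/55) → index 5
j=5: u_5=313/600 ∈ [2/5, 29/55) → index 5
j=6: u_6=373/600 ∈ [29/55, 38/55) → index 6
j=7: u_7=433/600 ∈ [38/55, 4/5) → index 7
j=8: u_8=493/600 ∈ [4/5, 53/55) → index 8
j=9: u_9=553/600 ∈ [4/5, 53/55) → index 8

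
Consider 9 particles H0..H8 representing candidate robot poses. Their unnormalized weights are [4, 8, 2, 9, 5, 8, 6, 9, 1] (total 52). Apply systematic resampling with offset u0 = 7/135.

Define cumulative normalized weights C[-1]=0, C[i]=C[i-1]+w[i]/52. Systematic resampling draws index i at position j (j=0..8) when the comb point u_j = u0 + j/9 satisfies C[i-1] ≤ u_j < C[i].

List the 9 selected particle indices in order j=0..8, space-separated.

C = [1/13, 3/13, 7/26, 23/52, 7/13, 9/13, 21/26, 51/52, 1]
j=0: u_0=7/135 ∈ [0, 1/13) → index 0
j=1: u_1=22/135 ∈ [1/13, 3/13) → index 1
j=2: u_2=37/135 ∈ [7/26, 23/52) → index 3
j=3: u_3=52/135 ∈ [7/26, 23/52) → index 3
j=4: u_4=67/135 ∈ [23/52, 7/13) → index 4
j=5: u_5=82/135 ∈ [7/13, 9/13) → index 5
j=6: u_6=97/135 ∈ [9/13, 21/26) → index 6
j=7: u_7=112/135 ∈ [21/26, 51/52) → index 7
j=8: u_8=127/135 ∈ [21/26, 51/52) → index 7

0 1 3 3 4 5 6 7 7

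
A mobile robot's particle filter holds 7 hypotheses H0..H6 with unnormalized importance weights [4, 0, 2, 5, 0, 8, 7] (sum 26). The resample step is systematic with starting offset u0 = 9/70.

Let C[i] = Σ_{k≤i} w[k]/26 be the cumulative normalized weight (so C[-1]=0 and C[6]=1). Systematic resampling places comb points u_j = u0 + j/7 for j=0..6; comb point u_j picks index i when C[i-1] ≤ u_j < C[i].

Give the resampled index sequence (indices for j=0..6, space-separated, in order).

C = [2/13, 2/13, 3/13, 11/26, 11/26, 19/26, 1]
j=0: u_0=9/70 ∈ [0, 2/13) → index 0
j=1: u_1=19/70 ∈ [3/13, 11/26) → index 3
j=2: u_2=29/70 ∈ [3/13, 11/26) → index 3
j=3: u_3=39/70 ∈ [11/26, 19/26) → index 5
j=4: u_4=7/10 ∈ [11/26, 19/26) → index 5
j=5: u_5=59/70 ∈ [19/26, 1) → index 6
j=6: u_6=69/70 ∈ [19/26, 1) → index 6

0 3 3 5 5 6 6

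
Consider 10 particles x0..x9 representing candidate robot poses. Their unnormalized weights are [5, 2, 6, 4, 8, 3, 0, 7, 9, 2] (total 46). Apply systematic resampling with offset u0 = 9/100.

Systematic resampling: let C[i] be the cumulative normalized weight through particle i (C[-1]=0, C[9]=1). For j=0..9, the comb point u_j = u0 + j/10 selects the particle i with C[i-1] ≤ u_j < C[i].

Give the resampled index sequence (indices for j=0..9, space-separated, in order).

C = [5/46, 7/46, 13/46, 17/46, 25/46, 14/23, 14/23, 35/46, 22/23, 1]
j=0: u_0=9/100 ∈ [0, 5/46) → index 0
j=1: u_1=19/100 ∈ [7/46, 13/46) → index 2
j=2: u_2=29/100 ∈ [13/46, 17/46) → index 3
j=3: u_3=39/100 ∈ [17/46, 25/46) → index 4
j=4: u_4=49/100 ∈ [17/46, 25/46) → index 4
j=5: u_5=59/100 ∈ [25/46, 14/23) → index 5
j=6: u_6=69/100 ∈ [14/23, 35/46) → index 7
j=7: u_7=79/100 ∈ [35/46, 22/23) → index 8
j=8: u_8=89/100 ∈ [35/46, 22/23) → index 8
j=9: u_9=99/100 ∈ [22/23, 1) → index 9

0 2 3 4 4 5 7 8 8 9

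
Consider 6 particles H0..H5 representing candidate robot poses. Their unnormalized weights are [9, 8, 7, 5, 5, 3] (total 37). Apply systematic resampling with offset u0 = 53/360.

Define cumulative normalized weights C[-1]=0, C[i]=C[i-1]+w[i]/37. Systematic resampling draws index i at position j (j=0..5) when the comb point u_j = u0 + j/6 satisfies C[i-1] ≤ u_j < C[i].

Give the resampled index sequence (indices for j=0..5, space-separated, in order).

C = [9/37, 17/37, 24/37, 29/37, 34/37, 1]
j=0: u_0=53/360 ∈ [0, 9/37) → index 0
j=1: u_1=113/360 ∈ [9/37, 17/37) → index 1
j=2: u_2=173/360 ∈ [17/37, 24/37) → index 2
j=3: u_3=233/360 ∈ [17/37, 24/37) → index 2
j=4: u_4=293/360 ∈ [29/37, 34/37) → index 4
j=5: u_5=353/360 ∈ [34/37, 1) → index 5

0 1 2 2 4 5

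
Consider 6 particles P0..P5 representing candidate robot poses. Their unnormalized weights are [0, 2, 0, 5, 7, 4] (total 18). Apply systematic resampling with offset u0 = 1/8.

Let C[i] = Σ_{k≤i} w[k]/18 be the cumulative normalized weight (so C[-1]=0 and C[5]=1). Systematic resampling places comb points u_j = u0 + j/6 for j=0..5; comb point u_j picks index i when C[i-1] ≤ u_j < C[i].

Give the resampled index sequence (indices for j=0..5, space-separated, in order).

C = [0, 1/9, 1/9, 7/18, 7/9, 1]
j=0: u_0=1/8 ∈ [1/9, 7/18) → index 3
j=1: u_1=7/24 ∈ [1/9, 7/18) → index 3
j=2: u_2=11/24 ∈ [7/18, 7/9) → index 4
j=3: u_3=5/8 ∈ [7/18, 7/9) → index 4
j=4: u_4=19/24 ∈ [7/9, 1) → index 5
j=5: u_5=23/24 ∈ [7/9, 1) → index 5

3 3 4 4 5 5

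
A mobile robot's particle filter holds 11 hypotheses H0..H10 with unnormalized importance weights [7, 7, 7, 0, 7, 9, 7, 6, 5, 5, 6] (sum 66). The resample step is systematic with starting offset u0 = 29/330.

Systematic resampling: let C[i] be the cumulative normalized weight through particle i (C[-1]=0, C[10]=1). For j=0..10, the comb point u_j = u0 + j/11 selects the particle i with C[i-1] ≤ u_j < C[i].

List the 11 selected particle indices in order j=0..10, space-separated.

C = [7/66, 7/33, 7/22, 7/22, 14/33, 37/66, 2/3, 25/33, 5/6, 10/11, 1]
j=0: u_0=29/330 ∈ [0, 7/66) → index 0
j=1: u_1=59/330 ∈ [7/66, 7/33) → index 1
j=2: u_2=89/330 ∈ [7/33, 7/22) → index 2
j=3: u_3=119/330 ∈ [7/22, 14/33) → index 4
j=4: u_4=149/330 ∈ [14/33, 37/66) → index 5
j=5: u_5=179/330 ∈ [14/33, 37/66) → index 5
j=6: u_6=19/30 ∈ [37/66, 2/3) → index 6
j=7: u_7=239/330 ∈ [2/3, 25/33) → index 7
j=8: u_8=269/330 ∈ [25/33, 5/6) → index 8
j=9: u_9=299/330 ∈ [5/6, 10/11) → index 9
j=10: u_10=329/330 ∈ [10/11, 1) → index 10

0 1 2 4 5 5 6 7 8 9 10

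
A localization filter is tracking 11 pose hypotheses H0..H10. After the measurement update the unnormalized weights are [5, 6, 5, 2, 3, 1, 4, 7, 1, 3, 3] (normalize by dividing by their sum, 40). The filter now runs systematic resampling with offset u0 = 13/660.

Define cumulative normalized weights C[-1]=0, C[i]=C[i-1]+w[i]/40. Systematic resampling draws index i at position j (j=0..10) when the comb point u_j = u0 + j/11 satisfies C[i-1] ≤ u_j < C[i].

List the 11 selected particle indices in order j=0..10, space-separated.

C = [1/8, 11/40, 2/5, 9/20, 21/40, 11/20, 13/20, 33/40, 17/20, 37/40, 1]
j=0: u_0=13/660 ∈ [0, 1/8) → index 0
j=1: u_1=73/660 ∈ [0, 1/8) → index 0
j=2: u_2=133/660 ∈ [1/8, 11/40) → index 1
j=3: u_3=193/660 ∈ [11/40, 2/5) → index 2
j=4: u_4=23/60 ∈ [11/40, 2/5) → index 2
j=5: u_5=313/660 ∈ [9/20, 21/40) → index 4
j=6: u_6=373/660 ∈ [11/20, 13/20) → index 6
j=7: u_7=433/660 ∈ [13/20, 33/40) → index 7
j=8: u_8=493/660 ∈ [13/20, 33/40) → index 7
j=9: u_9=553/660 ∈ [33/40, 17/20) → index 8
j=10: u_10=613/660 ∈ [37/40, 1) → index 10

0 0 1 2 2 4 6 7 7 8 10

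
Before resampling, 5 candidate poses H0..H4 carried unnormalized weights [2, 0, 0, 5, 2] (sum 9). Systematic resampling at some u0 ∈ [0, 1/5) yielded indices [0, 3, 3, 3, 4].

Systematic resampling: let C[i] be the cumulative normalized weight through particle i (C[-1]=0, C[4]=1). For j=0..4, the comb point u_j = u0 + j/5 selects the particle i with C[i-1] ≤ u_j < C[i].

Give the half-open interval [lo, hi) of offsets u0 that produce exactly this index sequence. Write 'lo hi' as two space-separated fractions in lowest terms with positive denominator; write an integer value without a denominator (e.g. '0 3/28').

C = [2/9, 2/9, 2/9, 7/9, 1]
j=0 picked index 0: u0 ∈ [0, 2/9)
j=1 picked index 3: u0 ∈ [1/45, 26/45)
j=2 picked index 3: u0 ∈ [-8/45, 17/45)
j=3 picked index 3: u0 ∈ [-17/45, 8/45)
j=4 picked index 4: u0 ∈ [-1/45, 1/5)
intersection: [1/45, 8/45)

1/45 8/45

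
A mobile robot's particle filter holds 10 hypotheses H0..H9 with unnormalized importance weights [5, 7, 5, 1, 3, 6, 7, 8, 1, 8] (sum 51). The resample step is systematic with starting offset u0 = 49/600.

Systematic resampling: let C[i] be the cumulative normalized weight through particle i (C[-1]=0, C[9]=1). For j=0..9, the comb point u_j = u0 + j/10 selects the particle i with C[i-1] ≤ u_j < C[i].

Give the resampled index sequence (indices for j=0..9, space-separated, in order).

C = [5/51, 4/17, 1/3, 6/17, 7/17, 9/17, 2/3, 14/17, 43/51, 1]
j=0: u_0=49/600 ∈ [0, 5/51) → index 0
j=1: u_1=109/600 ∈ [5/51, 4/17) → index 1
j=2: u_2=169/600 ∈ [4/17, 1/3) → index 2
j=3: u_3=229/600 ∈ [6/17, 7/17) → index 4
j=4: u_4=289/600 ∈ [7/17, 9/17) → index 5
j=5: u_5=349/600 ∈ [9/17, 2/3) → index 6
j=6: u_6=409/600 ∈ [2/3, 14/17) → index 7
j=7: u_7=469/600 ∈ [2/3, 14/17) → index 7
j=8: u_8=529/600 ∈ [43/51, 1) → index 9
j=9: u_9=589/600 ∈ [43/51, 1) → index 9

0 1 2 4 5 6 7 7 9 9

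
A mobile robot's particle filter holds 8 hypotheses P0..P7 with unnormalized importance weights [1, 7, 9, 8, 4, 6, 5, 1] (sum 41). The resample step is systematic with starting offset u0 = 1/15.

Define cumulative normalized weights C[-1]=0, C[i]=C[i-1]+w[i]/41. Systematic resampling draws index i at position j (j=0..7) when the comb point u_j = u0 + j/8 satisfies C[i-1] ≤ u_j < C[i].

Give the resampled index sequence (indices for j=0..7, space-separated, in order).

1 1 2 3 3 4 5 6

C = [1/41, 8/41, 17/41, 25/41, 29/41, 35/41, 40/41, 1]
j=0: u_0=1/15 ∈ [1/41, 8/41) → index 1
j=1: u_1=23/120 ∈ [1/41, 8/41) → index 1
j=2: u_2=19/60 ∈ [8/41, 17/41) → index 2
j=3: u_3=53/120 ∈ [17/41, 25/41) → index 3
j=4: u_4=17/30 ∈ [17/41, 25/41) → index 3
j=5: u_5=83/120 ∈ [25/41, 29/41) → index 4
j=6: u_6=49/60 ∈ [29/41, 35/41) → index 5
j=7: u_7=113/120 ∈ [35/41, 40/41) → index 6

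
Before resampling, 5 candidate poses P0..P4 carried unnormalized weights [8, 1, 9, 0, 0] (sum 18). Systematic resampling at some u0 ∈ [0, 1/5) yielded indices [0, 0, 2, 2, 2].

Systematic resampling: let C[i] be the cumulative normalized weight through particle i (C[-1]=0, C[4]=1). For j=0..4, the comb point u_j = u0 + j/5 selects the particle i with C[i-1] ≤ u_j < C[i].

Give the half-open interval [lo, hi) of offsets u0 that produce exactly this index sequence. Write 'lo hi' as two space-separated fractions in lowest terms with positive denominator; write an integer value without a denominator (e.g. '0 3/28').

1/10 1/5

C = [4/9, 1/2, 1, 1, 1]
j=0 picked index 0: u0 ∈ [0, 4/9)
j=1 picked index 0: u0 ∈ [-1/5, 11/45)
j=2 picked index 2: u0 ∈ [1/10, 3/5)
j=3 picked index 2: u0 ∈ [-1/10, 2/5)
j=4 picked index 2: u0 ∈ [-3/10, 1/5)
intersection: [1/10, 1/5)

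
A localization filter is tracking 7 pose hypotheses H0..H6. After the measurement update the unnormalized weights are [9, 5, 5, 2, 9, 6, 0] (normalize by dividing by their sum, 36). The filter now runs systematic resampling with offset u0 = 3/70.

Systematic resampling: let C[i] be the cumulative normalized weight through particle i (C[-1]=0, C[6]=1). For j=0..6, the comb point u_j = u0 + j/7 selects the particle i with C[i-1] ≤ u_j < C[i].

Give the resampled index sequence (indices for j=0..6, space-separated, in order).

C = [1/4, 7/18, 19/36, 7/12, 5/6, 1, 1]
j=0: u_0=3/70 ∈ [0, 1/4) → index 0
j=1: u_1=13/70 ∈ [0, 1/4) → index 0
j=2: u_2=23/70 ∈ [1/4, 7/18) → index 1
j=3: u_3=33/70 ∈ [7/18, 19/36) → index 2
j=4: u_4=43/70 ∈ [7/12, 5/6) → index 4
j=5: u_5=53/70 ∈ [7/12, 5/6) → index 4
j=6: u_6=9/10 ∈ [5/6, 1) → index 5

0 0 1 2 4 4 5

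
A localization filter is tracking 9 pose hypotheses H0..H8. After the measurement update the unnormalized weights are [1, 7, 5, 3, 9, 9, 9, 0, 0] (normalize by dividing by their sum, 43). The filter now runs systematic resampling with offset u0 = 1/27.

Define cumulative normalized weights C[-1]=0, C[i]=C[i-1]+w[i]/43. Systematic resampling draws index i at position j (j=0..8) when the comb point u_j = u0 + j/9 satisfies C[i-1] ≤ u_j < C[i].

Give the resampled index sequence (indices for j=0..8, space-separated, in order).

C = [1/43, 8/43, 13/43, 16/43, 25/43, 34/43, 1, 1, 1]
j=0: u_0=1/27 ∈ [1/43, 8/43) → index 1
j=1: u_1=4/27 ∈ [1/43, 8/43) → index 1
j=2: u_2=7/27 ∈ [8/43, 13/43) → index 2
j=3: u_3=10/27 ∈ [13/43, 16/43) → index 3
j=4: u_4=13/27 ∈ [16/43, 25/43) → index 4
j=5: u_5=16/27 ∈ [25/43, 34/43) → index 5
j=6: u_6=19/27 ∈ [25/43, 34/43) → index 5
j=7: u_7=22/27 ∈ [34/43, 1) → index 6
j=8: u_8=25/27 ∈ [34/43, 1) → index 6

1 1 2 3 4 5 5 6 6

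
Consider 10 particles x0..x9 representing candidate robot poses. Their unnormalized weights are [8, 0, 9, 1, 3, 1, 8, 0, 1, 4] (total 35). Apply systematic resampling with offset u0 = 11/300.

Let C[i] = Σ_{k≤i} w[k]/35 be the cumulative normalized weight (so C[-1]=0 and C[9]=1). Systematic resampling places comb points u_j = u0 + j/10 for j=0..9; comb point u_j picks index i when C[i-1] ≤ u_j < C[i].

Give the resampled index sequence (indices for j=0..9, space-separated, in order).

C = [8/35, 8/35, 17/35, 18/35, 3/5, 22/35, 6/7, 6/7, 31/35, 1]
j=0: u_0=11/300 ∈ [0, 8/35) → index 0
j=1: u_1=41/300 ∈ [0, 8/35) → index 0
j=2: u_2=71/300 ∈ [8/35, 17/35) → index 2
j=3: u_3=101/300 ∈ [8/35, 17/35) → index 2
j=4: u_4=131/300 ∈ [8/35, 17/35) → index 2
j=5: u_5=161/300 ∈ [18/35, 3/5) → index 4
j=6: u_6=191/300 ∈ [22/35, 6/7) → index 6
j=7: u_7=221/300 ∈ [22/35, 6/7) → index 6
j=8: u_8=251/300 ∈ [22/35, 6/7) → index 6
j=9: u_9=281/300 ∈ [31/35, 1) → index 9

0 0 2 2 2 4 6 6 6 9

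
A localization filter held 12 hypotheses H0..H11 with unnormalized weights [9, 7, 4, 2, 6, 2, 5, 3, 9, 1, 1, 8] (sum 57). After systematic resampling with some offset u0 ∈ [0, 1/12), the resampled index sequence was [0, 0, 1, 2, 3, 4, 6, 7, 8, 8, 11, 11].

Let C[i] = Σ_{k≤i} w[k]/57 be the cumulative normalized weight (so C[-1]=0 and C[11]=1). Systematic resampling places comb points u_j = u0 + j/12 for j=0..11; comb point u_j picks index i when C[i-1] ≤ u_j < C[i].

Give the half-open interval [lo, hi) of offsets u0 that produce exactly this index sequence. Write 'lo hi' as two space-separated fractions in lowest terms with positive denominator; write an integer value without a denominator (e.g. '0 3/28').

7/228 1/19

C = [3/19, 16/57, 20/57, 22/57, 28/57, 10/19, 35/57, 2/3, 47/57, 16/19, 49/57, 1]
j=0 picked index 0: u0 ∈ [0, 3/19)
j=1 picked index 0: u0 ∈ [-1/12, 17/228)
j=2 picked index 1: u0 ∈ [-1/114, 13/114)
j=3 picked index 2: u0 ∈ [7/228, 23/228)
j=4 picked index 3: u0 ∈ [1/57, 1/19)
j=5 picked index 4: u0 ∈ [-7/228, 17/228)
j=6 picked index 6: u0 ∈ [1/38, 13/114)
j=7 picked index 7: u0 ∈ [7/228, 1/12)
j=8 picked index 8: u0 ∈ [0, 3/19)
j=9 picked index 8: u0 ∈ [-1/12, 17/228)
j=10 picked index 11: u0 ∈ [1/38, 1/6)
j=11 picked index 11: u0 ∈ [-13/228, 1/12)
intersection: [7/228, 1/19)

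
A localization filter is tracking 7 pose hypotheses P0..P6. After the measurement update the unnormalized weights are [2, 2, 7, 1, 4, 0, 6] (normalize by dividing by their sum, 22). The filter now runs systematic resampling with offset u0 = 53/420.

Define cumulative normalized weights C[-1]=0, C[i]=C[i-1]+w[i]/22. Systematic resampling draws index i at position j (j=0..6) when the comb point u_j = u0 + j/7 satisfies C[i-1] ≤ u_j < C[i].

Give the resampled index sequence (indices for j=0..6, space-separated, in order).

C = [1/11, 2/11, 1/2, 6/11, 8/11, 8/11, 1]
j=0: u_0=53/420 ∈ [1/11, 2/11) → index 1
j=1: u_1=113/420 ∈ [2/11, 1/2) → index 2
j=2: u_2=173/420 ∈ [2/11, 1/2) → index 2
j=3: u_3=233/420 ∈ [6/11, 8/11) → index 4
j=4: u_4=293/420 ∈ [6/11, 8/11) → index 4
j=5: u_5=353/420 ∈ [8/11, 1) → index 6
j=6: u_6=59/60 ∈ [8/11, 1) → index 6

1 2 2 4 4 6 6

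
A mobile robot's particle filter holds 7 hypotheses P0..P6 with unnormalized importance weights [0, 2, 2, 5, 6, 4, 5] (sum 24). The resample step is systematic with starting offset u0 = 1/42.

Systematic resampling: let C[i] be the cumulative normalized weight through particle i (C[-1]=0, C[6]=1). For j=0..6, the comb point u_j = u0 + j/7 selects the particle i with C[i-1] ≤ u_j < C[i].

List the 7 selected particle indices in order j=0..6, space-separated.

1 3 3 4 4 5 6

C = [0, 1/12, 1/6, 3/8, 5/8, 19/24, 1]
j=0: u_0=1/42 ∈ [0, 1/12) → index 1
j=1: u_1=1/6 ∈ [1/6, 3/8) → index 3
j=2: u_2=13/42 ∈ [1/6, 3/8) → index 3
j=3: u_3=19/42 ∈ [3/8, 5/8) → index 4
j=4: u_4=25/42 ∈ [3/8, 5/8) → index 4
j=5: u_5=31/42 ∈ [5/8, 19/24) → index 5
j=6: u_6=37/42 ∈ [19/24, 1) → index 6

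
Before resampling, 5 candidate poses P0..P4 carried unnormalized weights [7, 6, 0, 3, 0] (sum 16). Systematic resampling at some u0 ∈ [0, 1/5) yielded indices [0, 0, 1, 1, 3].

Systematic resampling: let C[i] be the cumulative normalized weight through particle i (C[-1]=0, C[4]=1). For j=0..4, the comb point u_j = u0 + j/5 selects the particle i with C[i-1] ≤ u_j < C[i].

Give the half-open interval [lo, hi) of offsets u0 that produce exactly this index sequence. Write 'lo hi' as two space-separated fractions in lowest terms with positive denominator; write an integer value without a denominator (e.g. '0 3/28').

C = [7/16, 13/16, 13/16, 1, 1]
j=0 picked index 0: u0 ∈ [0, 7/16)
j=1 picked index 0: u0 ∈ [-1/5, 19/80)
j=2 picked index 1: u0 ∈ [3/80, 33/80)
j=3 picked index 1: u0 ∈ [-13/80, 17/80)
j=4 picked index 3: u0 ∈ [1/80, 1/5)
intersection: [3/80, 1/5)

3/80 1/5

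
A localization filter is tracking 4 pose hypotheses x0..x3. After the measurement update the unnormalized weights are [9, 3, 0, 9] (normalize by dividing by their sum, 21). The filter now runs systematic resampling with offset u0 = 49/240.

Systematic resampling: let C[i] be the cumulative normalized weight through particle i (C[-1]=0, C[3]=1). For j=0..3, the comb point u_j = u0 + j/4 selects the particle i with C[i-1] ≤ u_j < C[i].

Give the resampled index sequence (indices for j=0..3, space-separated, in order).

C = [3/7, 4/7, 4/7, 1]
j=0: u_0=49/240 ∈ [0, 3/7) → index 0
j=1: u_1=109/240 ∈ [3/7, 4/7) → index 1
j=2: u_2=169/240 ∈ [4/7, 1) → index 3
j=3: u_3=229/240 ∈ [4/7, 1) → index 3

0 1 3 3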